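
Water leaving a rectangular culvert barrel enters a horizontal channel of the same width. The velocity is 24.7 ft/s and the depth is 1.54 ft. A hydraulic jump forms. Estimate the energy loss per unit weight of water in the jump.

Fr₁ = V₁/√(g·y₁) = 24.7/√(32.2×1.54) = 3.51.
Conjugate-depth relation: y₂/y₁ = ½[√(1 + 8Fr₁²) − 1] = ½[√99.43 − 1] = 4.49.
y₂ = 4.49 × 1.54 = 6.91 ft.
Head loss: ΔE = (y₂ − y₁)³/(4y₁y₂) = (6.91 − 1.54)³/(4×1.54×6.91) = 155/42.6 = 3.63 ft.

ΔE = 3.63 ft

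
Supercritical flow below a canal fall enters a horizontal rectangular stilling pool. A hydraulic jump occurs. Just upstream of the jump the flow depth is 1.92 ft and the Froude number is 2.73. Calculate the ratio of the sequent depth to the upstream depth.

y₂/y₁ = 3.39

Fr₁ = 2.73 (given).
Conjugate-depth relation: y₂/y₁ = ½[√(1 + 8Fr₁²) − 1] = ½[√60.62 − 1] = 3.39.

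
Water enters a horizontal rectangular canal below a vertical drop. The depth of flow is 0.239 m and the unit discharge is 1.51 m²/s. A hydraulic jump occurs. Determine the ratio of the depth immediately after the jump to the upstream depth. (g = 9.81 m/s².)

V₁ = q/y₁ = 1.51/0.239 = 6.32 m/s. Fr₁ = V₁/√(g·y₁) = 6.32/√(9.81×0.239) = 4.13.
From the momentum equation for a rectangular channel, y₂/y₁ = ½[√(1 + 8Fr₁²) − 1] = ½[√137.2 − 1] = 5.36.

y₂/y₁ = 5.36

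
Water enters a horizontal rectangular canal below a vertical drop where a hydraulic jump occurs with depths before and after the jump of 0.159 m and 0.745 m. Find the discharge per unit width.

For a rectangular channel the momentum equation gives q² = ½·g·y₁·y₂·(y₁ + y₂) = ½×9.81×0.159×0.745×0.904 = 0.525.
q = √0.525 = 0.725 m²/s.

q = 0.725 m²/s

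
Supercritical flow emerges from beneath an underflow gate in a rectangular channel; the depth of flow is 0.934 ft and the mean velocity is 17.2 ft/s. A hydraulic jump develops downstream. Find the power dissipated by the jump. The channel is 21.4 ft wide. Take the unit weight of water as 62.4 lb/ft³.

P = 59.8 hp

Fr₁ = V₁/√(g·y₁) = 17.2/√(32.2×0.934) = 3.14.
From the momentum equation for a rectangular channel, y₂/y₁ = ½[√(1 + 8Fr₁²) − 1] = ½[√79.69 − 1] = 3.96.
y₂ = 3.96 × 0.934 = 3.70 ft.
Head loss: ΔE = (y₂ − y₁)³/(4y₁y₂) = (3.70 − 0.934)³/(4×0.934×3.70) = 21.2/13.8 = 1.53 ft.
q = V₁·y₁ = 17.2 × 0.934 = 16.1 ft²/s. Q = q·b = 16.1 × 21.4 = 344 cfs. P = γ·Q·ΔE/550 = 62.4 × 344 × 1.53 / 550 = 59.8 hp.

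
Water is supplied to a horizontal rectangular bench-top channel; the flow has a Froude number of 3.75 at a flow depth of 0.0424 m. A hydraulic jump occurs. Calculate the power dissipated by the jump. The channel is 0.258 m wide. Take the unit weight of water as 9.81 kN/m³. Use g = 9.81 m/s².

P = 0.0319 kW

Fr₁ = 3.75 (given).
By Bélanger, y₂/y₁ = ½[√(1 + 8Fr₁²) − 1] = ½[√113.5 − 1] = 4.83.
y₂ = 4.83 × 0.0424 = 0.205 m.
V₁ = Fr₁·√(g·y₁) = 3.75×√(9.81×0.0424) = 2.42 m/s; q = V₁·y₁ = 0.103 m²/s. V₂ = q/y₂ = 0.103/0.205 = 0.501 m/s. E₁ = y₁ + V₁²/2g = 0.341 m; E₂ = y₂ + V₂²/2g = 0.217 m. ΔE = E₁ − E₂ = 0.123 m.
Q = q·b = 0.103 × 0.258 = 0.0265 m³/s. P = γ·Q·ΔE = 9.81 × 0.0265 × 0.123 = 0.0319 kW.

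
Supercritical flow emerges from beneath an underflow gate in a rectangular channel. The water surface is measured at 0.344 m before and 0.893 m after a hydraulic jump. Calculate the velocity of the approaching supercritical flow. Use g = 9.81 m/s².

For a rectangular channel the momentum equation gives q² = ½·g·y₁·y₂·(y₁ + y₂) = ½×9.81×0.344×0.893×1.24 = 1.86.
q = √1.86 = 1.37 m²/s.
V₁ = q/y₁ = 1.37/0.344 = 3.97 m/s.

V₁ = 3.97 m/s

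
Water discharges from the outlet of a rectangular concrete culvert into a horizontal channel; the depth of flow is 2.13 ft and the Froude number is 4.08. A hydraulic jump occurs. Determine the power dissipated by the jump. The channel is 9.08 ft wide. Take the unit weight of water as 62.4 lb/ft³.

P = 590 hp

Fr₁ = 4.08 (given).
Conjugate-depth relation: y₂/y₁ = ½[√(1 + 8Fr₁²) − 1] = ½[√134.2 − 1] = 5.29.
y₂ = 5.29 × 2.13 = 11.3 ft.
Head loss: ΔE = (y₂ − y₁)³/(4y₁y₂) = (11.3 − 2.13)³/(4×2.13×11.3) = 764/96.0 = 7.95 ft.
V₁ = Fr₁·√(g·y₁) = 4.08×√(32.2×2.13) = 33.8 ft/s; q = V₁·y₁ = 72.0 ft²/s. Q = q·b = 72.0 × 9.08 = 653 cfs. P = γ·Q·ΔE/550 = 62.4 × 653 × 7.95 / 550 = 590 hp.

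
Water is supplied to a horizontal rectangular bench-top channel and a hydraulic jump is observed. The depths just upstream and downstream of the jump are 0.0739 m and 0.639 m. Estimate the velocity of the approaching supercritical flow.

V₁ = 5.50 m/s

For a rectangular channel the momentum equation gives q² = ½·g·y₁·y₂·(y₁ + y₂) = ½×9.81×0.0739×0.639×0.713 = 0.165.
q = √0.165 = 0.406 m²/s.
V₁ = q/y₁ = 0.406/0.0739 = 5.50 m/s.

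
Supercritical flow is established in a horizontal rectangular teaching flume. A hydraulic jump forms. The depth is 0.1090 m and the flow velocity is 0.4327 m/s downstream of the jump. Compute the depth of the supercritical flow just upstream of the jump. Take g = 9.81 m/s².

Fr₂ = V₂/√(g·y₂) = 0.4327/√(9.81×0.1090) = 0.4184.
Applying the sequent-depth relation in reverse, y₁/y₂ = ½[√(1 + 8Fr₂²) − 1] = ½[√2.4008 − 1] = 0.2747.
y₁ = 0.2747 × 0.1090 = 0.02994 m.

y₁ = 0.02994 m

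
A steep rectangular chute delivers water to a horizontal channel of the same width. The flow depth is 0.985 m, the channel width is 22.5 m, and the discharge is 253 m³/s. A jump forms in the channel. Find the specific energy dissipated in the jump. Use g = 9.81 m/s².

ΔE = 2.68 m

q = Q/b = 253/22.5 = 11.2 m²/s; V₁ = q/y₁ = 11.4 m/s. Fr₁ = V₁/√(g·y₁) = 3.67.
Bélanger equation: y₂/y₁ = ½[√(1 + 8Fr₁²) − 1] = ½[√108.9 − 1] = 4.72.
y₂ = 4.72 × 0.985 = 4.65 m.
Head loss: ΔE = (y₂ − y₁)³/(4y₁y₂) = (4.65 − 0.985)³/(4×0.985×4.65) = 49.1/18.3 = 2.68 m.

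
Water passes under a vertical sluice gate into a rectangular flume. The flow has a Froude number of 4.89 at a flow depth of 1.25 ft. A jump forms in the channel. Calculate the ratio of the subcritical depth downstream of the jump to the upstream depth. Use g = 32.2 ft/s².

y₂/y₁ = 6.43

Fr₁ = 4.89 (given).
Conjugate-depth relation: y₂/y₁ = ½[√(1 + 8Fr₁²) − 1] = ½[√192.3 − 1] = 6.43.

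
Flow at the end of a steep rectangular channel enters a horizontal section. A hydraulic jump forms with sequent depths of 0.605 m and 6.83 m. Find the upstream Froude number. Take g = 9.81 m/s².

For a rectangular channel the momentum equation gives q² = ½·g·y₁·y₂·(y₁ + y₂) = ½×9.81×0.605×6.83×7.44 = 151.
q = √151 = 12.3 m²/s.
V₁ = q/y₁ = 20.3 m/s; Fr₁ = V₁/√(g·y₁) = 8.33.

Fr₁ = 8.33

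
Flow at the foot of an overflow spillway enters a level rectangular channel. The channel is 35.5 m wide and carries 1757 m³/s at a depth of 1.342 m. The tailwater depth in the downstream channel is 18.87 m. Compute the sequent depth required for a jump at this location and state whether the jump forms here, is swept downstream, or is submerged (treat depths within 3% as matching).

y₂ = 18.63 m; the jump forms here

q = Q/b = 1757/35.5 = 49.49 m²/s; V₁ = q/y₁ = 36.88 m/s. Fr₁ = V₁/√(g·y₁) = 10.16.
Sequent-depth ratio: y₂/y₁ = ½[√(1 + 8Fr₁²) − 1] = ½[√827.51 − 1] = 13.88.
y₂ = 13.88 × 1.342 = 18.63 m.
Tailwater y_tw = 18.87 m: y_tw ≈ y₂, so the jump forms here.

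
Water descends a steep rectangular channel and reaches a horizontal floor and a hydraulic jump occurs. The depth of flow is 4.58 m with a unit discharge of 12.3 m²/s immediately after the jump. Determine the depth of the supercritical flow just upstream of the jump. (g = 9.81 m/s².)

V₂ = q/y₂ = 12.3/4.58 = 2.69 m/s; Fr₂ = V₂/√(g·y₂) = 0.401.
From the momentum equation (using Fr₂), y₁/y₂ = ½[√(1 + 8Fr₂²) − 1] = ½[√2.284 − 1] = 0.256.
y₁ = 0.256 × 4.58 = 1.17 m.

y₁ = 1.17 m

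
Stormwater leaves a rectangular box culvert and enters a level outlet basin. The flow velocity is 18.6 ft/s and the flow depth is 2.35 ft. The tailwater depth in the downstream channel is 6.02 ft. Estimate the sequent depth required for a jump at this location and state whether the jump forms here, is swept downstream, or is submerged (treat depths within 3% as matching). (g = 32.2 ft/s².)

y₂ = 6.03 ft; the jump forms here

Fr₁ = V₁/√(g·y₁) = 18.6/√(32.2×2.35) = 2.14.
From the momentum equation for a rectangular channel, y₂/y₁ = ½[√(1 + 8Fr₁²) − 1] = ½[√37.58 − 1] = 2.56.
y₂ = 2.56 × 2.35 = 6.03 ft.
Tailwater y_tw = 6.02 ft: y_tw ≈ y₂, so the jump forms here.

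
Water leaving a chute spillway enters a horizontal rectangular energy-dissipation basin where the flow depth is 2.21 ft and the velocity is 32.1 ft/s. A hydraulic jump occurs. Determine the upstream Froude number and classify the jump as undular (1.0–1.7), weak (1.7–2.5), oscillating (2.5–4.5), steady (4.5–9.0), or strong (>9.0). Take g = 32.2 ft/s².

Fr₁ = V₁/√(g·y₁) = 32.1/√(32.2×2.21) = 3.81.
Fr₁ = 3.81 lies in the oscillating range.

Fr₁ = 3.81; oscillating jump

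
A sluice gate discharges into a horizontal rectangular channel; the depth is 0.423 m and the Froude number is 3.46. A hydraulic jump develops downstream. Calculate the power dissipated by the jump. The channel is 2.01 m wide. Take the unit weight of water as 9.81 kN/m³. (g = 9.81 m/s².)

Fr₁ = 3.46 (given).
From the momentum equation for a rectangular channel, y₂/y₁ = ½[√(1 + 8Fr₁²) − 1] = ½[√96.77 − 1] = 4.42.
y₂ = 4.42 × 0.423 = 1.87 m.
V₁ = Fr₁·√(g·y₁) = 3.46×√(9.81×0.423) = 7.05 m/s; q = V₁·y₁ = 2.98 m²/s. V₂ = q/y₂ = 2.98/1.87 = 1.60 m/s. E₁ = y₁ + V₁²/2g = 2.95 m; E₂ = y₂ + V₂²/2g = 2.00 m. ΔE = E₁ − E₂ = 0.956 m.
Q = q·b = 2.98 × 2.01 = 5.99 m³/s. P = γ·Q·ΔE = 9.81 × 5.99 × 0.956 = 56.2 kW.

P = 56.2 kW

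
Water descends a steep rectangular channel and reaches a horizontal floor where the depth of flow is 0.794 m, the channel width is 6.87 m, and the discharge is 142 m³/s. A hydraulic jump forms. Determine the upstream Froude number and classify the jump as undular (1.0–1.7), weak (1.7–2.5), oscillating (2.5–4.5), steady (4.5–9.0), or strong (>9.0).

Fr₁ = 9.33; strong jump

q = Q/b = 142/6.87 = 20.7 m²/s; V₁ = q/y₁ = 26.0 m/s. Fr₁ = V₁/√(g·y₁) = 9.33.
Fr₁ = 9.33 lies in the strong range.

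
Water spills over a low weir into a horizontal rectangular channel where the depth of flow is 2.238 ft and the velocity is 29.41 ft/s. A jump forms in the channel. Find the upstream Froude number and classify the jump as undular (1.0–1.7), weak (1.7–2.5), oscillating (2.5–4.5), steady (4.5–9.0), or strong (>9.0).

Fr₁ = 3.464; oscillating jump

Fr₁ = V₁/√(g·y₁) = 29.41/√(32.2×2.238) = 3.464.
Fr₁ = 3.464 lies in the oscillating range.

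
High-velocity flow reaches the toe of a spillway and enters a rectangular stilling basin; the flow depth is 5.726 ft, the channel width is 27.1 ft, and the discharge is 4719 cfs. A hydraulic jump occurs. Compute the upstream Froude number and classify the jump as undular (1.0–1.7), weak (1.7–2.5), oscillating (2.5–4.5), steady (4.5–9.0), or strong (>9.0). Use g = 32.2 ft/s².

q = Q/b = 4719/27.1 = 174.1 ft²/s; V₁ = q/y₁ = 30.41 ft/s. Fr₁ = V₁/√(g·y₁) = 2.240.
Fr₁ = 2.240 lies in the weak range.

Fr₁ = 2.240; weak jump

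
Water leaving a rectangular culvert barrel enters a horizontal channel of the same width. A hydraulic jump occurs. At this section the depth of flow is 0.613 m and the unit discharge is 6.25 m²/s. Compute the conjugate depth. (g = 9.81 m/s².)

y₂ = 3.31 m

V₁ = q/y₁ = 6.25/0.613 = 10.2 m/s. Fr₁ = V₁/√(g·y₁) = 10.2/√(9.81×0.613) = 4.16.
Sequent-depth ratio: y₂/y₁ = ½[√(1 + 8Fr₁²) − 1] = ½[√139.3 − 1] = 5.40.
y₂ = 5.40 × 0.613 = 3.31 m.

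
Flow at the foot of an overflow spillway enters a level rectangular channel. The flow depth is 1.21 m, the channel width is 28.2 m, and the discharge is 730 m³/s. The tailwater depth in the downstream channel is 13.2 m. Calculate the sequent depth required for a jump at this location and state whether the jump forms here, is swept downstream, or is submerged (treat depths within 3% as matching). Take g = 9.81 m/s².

q = Q/b = 730/28.2 = 25.9 m²/s; V₁ = q/y₁ = 21.4 m/s. Fr₁ = V₁/√(g·y₁) = 6.21.
Conjugate-depth relation: y₂/y₁ = ½[√(1 + 8Fr₁²) − 1] = ½[√309.5 − 1] = 8.30.
y₂ = 8.30 × 1.21 = 10.0 m.
Tailwater y_tw = 13.2 m: y_tw > y₂, so the jump is submerged.

y₂ = 10.0 m; the jump is submerged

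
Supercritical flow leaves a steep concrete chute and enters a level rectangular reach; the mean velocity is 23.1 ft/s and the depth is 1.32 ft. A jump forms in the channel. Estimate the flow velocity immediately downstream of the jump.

V₂ = 5.09 ft/s

Fr₁ = V₁/√(g·y₁) = 23.1/√(32.2×1.32) = 3.54.
Sequent-depth ratio: y₂/y₁ = ½[√(1 + 8Fr₁²) − 1] = ½[√101.4 − 1] = 4.54.
y₂ = 4.54 × 1.32 = 5.99 ft.
q = V₁·y₁ = 23.1 × 1.32 = 30.5 ft²/s.
V₂ = q/y₂ = 30.5/5.99 = 5.09 ft/s.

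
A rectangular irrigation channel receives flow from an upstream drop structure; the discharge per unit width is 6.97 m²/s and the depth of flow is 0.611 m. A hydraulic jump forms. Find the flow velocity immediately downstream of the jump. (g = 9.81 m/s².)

V₁ = q/y₁ = 6.97/0.611 = 11.4 m/s. Fr₁ = V₁/√(g·y₁) = 11.4/√(9.81×0.611) = 4.66.
Conjugate-depth relation: y₂/y₁ = ½[√(1 + 8Fr₁²) − 1] = ½[√174.7 − 1] = 6.11.
y₂ = 6.11 × 0.611 = 3.73 m.
V₂ = q/y₂ = 6.97/3.73 = 1.87 m/s.

V₂ = 1.87 m/s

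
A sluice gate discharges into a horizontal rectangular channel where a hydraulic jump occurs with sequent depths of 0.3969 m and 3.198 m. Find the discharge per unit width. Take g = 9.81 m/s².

For a rectangular channel the momentum equation gives q² = ½·g·y₁·y₂·(y₁ + y₂) = ½×9.81×0.3969×3.198×3.595 = 22.38.
q = √22.38 = 4.731 m²/s.

q = 4.731 m²/s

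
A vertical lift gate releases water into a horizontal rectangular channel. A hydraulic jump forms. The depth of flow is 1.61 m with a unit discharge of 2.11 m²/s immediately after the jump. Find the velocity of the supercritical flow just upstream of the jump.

V₂ = q/y₂ = 2.11/1.61 = 1.31 m/s; Fr₂ = V₂/√(g·y₂) = 0.330.
The Bélanger relation is symmetric: y₁/y₂ = ½[√(1 + 8Fr₂²) − 1] = ½[√1.870 − 1] = 0.184.
y₁ = 0.184 × 1.61 = 0.296 m.
V₁ = q/y₁ = 2.11/0.296 = 7.13 m/s.

V₁ = 7.13 m/s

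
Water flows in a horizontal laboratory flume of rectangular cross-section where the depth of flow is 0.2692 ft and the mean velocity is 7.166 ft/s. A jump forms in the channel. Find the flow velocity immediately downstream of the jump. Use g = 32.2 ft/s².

Fr₁ = V₁/√(g·y₁) = 7.166/√(32.2×0.2692) = 2.434.
From the momentum equation for a rectangular channel, y₂/y₁ = ½[√(1 + 8Fr₁²) − 1] = ½[√48.393 − 1] = 2.978.
y₂ = 2.978 × 0.2692 = 0.8017 ft.
q = V₁·y₁ = 7.166 × 0.2692 = 1.929 ft²/s.
V₂ = q/y₂ = 1.929/0.8017 = 2.406 ft/s.

V₂ = 2.406 ft/s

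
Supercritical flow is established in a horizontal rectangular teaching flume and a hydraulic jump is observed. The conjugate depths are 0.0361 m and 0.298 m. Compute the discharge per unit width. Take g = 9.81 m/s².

For a rectangular channel the momentum equation gives q² = ½·g·y₁·y₂·(y₁ + y₂) = ½×9.81×0.0361×0.298×0.334 = 0.0176.
q = √0.0176 = 0.133 m²/s.

q = 0.133 m²/s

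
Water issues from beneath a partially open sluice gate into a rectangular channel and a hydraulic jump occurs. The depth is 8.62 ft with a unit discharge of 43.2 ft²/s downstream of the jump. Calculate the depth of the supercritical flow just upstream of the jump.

y₁ = 1.35 ft

V₂ = q/y₂ = 43.2/8.62 = 5.01 ft/s; Fr₂ = V₂/√(g·y₂) = 0.301.
From the momentum equation (using Fr₂), y₁/y₂ = ½[√(1 + 8Fr₂²) − 1] = ½[√1.724 − 1] = 0.156.
y₁ = 0.156 × 8.62 = 1.35 ft.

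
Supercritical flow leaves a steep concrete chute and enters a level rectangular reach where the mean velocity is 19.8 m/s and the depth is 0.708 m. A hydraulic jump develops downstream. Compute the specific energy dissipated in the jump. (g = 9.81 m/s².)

Fr₁ = V₁/√(g·y₁) = 19.8/√(9.81×0.708) = 7.51.
By Bélanger, y₂/y₁ = ½[√(1 + 8Fr₁²) − 1] = ½[√452.6 − 1] = 10.1.
y₂ = 10.1 × 0.708 = 7.18 m.
q = V₁·y₁ = 19.8 × 0.708 = 14.0 m²/s. V₂ = q/y₂ = 14.0/7.18 = 1.95 m/s. E₁ = y₁ + V₁²/2g = 20.7 m; E₂ = y₂ + V₂²/2g = 7.37 m. ΔE = E₁ − E₂ = 13.3 m.

ΔE = 13.3 m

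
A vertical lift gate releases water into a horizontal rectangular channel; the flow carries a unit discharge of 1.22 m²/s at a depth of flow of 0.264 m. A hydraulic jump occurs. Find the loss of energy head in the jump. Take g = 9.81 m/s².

ΔE = 0.320 m

V₁ = q/y₁ = 1.22/0.264 = 4.62 m/s. Fr₁ = V₁/√(g·y₁) = 4.62/√(9.81×0.264) = 2.87.
By Bélanger, y₂/y₁ = ½[√(1 + 8Fr₁²) − 1] = ½[√66.97 − 1] = 3.59.
y₂ = 3.59 × 0.264 = 0.948 m.
V₂ = q/y₂ = 1.22/0.948 = 1.29 m/s. E₁ = y₁ + V₁²/2g = 1.35 m; E₂ = y₂ + V₂²/2g = 1.03 m. ΔE = E₁ − E₂ = 0.320 m.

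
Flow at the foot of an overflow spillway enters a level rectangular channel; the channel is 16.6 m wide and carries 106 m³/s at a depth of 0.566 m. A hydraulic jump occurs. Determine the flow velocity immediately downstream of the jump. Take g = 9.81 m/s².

q = Q/b = 106/16.6 = 6.39 m²/s; V₁ = q/y₁ = 11.3 m/s. Fr₁ = V₁/√(g·y₁) = 4.79.
Bélanger equation: y₂/y₁ = ½[√(1 + 8Fr₁²) − 1] = ½[√184.4 − 1] = 6.29.
y₂ = 6.29 × 0.566 = 3.56 m.
V₂ = q/y₂ = 6.39/3.56 = 1.79 m/s.

V₂ = 1.79 m/s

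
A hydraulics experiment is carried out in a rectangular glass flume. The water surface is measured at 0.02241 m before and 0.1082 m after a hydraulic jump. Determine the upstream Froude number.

For a rectangular channel the momentum equation gives q² = ½·g·y₁·y₂·(y₁ + y₂) = ½×9.81×0.02241×0.1082×0.1306 = 0.001553.
q = √0.001553 = 0.03941 m²/s.
V₁ = q/y₁ = 1.759 m/s; Fr₁ = V₁/√(g·y₁) = 3.751.

Fr₁ = 3.751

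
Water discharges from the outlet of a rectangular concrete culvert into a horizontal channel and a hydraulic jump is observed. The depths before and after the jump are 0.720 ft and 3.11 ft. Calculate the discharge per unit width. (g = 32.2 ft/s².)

q = 11.8 ft²/s

For a rectangular channel the momentum equation gives q² = ½·g·y₁·y₂·(y₁ + y₂) = ½×32.2×0.720×3.11×3.83 = 138.
q = √138 = 11.8 ft²/s.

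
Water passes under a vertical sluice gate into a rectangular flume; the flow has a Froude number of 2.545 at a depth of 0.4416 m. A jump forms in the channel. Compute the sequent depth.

Fr₁ = 2.545 (given).
Conjugate-depth relation: y₂/y₁ = ½[√(1 + 8Fr₁²) − 1] = ½[√52.816 − 1] = 3.134.
y₂ = 3.134 × 0.4416 = 1.384 m.

y₂ = 1.384 m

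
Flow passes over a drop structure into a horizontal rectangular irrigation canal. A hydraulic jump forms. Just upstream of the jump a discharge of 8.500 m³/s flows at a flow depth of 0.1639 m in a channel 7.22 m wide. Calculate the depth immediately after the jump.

q = Q/b = 8.500/7.22 = 1.177 m²/s; V₁ = q/y₁ = 7.183 m/s. Fr₁ = V₁/√(g·y₁) = 5.665.
From the momentum equation for a rectangular channel, y₂/y₁ = ½[√(1 + 8Fr₁²) − 1] = ½[√257.71 − 1] = 7.527.
y₂ = 7.527 × 0.1639 = 1.234 m.

y₂ = 1.234 m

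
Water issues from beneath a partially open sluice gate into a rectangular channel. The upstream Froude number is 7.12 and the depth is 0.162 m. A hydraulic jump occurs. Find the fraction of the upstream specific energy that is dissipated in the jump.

ΔE/E₁ = 0.626 (62.6%)

Fr₁ = 7.12 (given).
From the momentum equation for a rectangular channel, y₂/y₁ = ½[√(1 + 8Fr₁²) − 1] = ½[√406.6 − 1] = 9.58.
y₂ = 9.58 × 0.162 = 1.55 m.
E₁ = y₁(1 + Fr₁²/2) = 0.162×(1 + 7.12²/2) = 4.27 m. ΔE = (y₂ − y₁)³/(4y₁y₂) = 2.67 m. ΔE/E₁ = 2.67/4.27 = 0.626.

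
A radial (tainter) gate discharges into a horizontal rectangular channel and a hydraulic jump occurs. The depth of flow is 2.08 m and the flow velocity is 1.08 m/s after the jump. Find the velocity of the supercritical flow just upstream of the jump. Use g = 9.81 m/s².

Fr₂ = V₂/√(g·y₂) = 1.08/√(9.81×2.08) = 0.239.
The Bélanger relation is symmetric: y₁/y₂ = ½[√(1 + 8Fr₂²) − 1] = ½[√1.457 − 1] = 0.104.
y₁ = 0.104 × 2.08 = 0.215 m.
V₁ = q/y₁ = 2.25/0.215 = 10.4 m/s.

V₁ = 10.4 m/s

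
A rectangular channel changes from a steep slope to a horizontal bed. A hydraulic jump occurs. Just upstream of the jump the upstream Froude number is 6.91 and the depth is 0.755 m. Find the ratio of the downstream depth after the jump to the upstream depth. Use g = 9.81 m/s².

Fr₁ = 6.91 (given).
Conjugate-depth relation: y₂/y₁ = ½[√(1 + 8Fr₁²) − 1] = ½[√383.0 − 1] = 9.28.

y₂/y₁ = 9.28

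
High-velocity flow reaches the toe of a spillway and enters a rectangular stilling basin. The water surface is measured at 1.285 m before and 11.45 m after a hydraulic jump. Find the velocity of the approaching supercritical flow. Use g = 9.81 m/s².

V₁ = 23.59 m/s

For a rectangular channel the momentum equation gives q² = ½·g·y₁·y₂·(y₁ + y₂) = ½×9.81×1.285×11.45×12.73 = 919.1.
q = √919.1 = 30.32 m²/s.
V₁ = q/y₁ = 30.32/1.285 = 23.59 m/s.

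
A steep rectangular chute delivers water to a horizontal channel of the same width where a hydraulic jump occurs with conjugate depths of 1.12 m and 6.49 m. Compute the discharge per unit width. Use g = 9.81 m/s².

q = 16.5 m²/s

For a rectangular channel the momentum equation gives q² = ½·g·y₁·y₂·(y₁ + y₂) = ½×9.81×1.12×6.49×7.61 = 271.
q = √271 = 16.5 m²/s.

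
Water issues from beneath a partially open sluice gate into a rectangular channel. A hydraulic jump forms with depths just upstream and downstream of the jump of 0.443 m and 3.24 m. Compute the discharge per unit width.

For a rectangular channel the momentum equation gives q² = ½·g·y₁·y₂·(y₁ + y₂) = ½×9.81×0.443×3.24×3.68 = 25.9.
q = √25.9 = 5.09 m²/s.

q = 5.09 m²/s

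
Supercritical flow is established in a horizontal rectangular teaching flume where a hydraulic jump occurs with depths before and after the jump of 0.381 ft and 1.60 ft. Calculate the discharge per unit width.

q = 4.41 ft²/s

For a rectangular channel the momentum equation gives q² = ½·g·y₁·y₂·(y₁ + y₂) = ½×32.2×0.381×1.60×1.98 = 19.4.
q = √19.4 = 4.41 ft²/s.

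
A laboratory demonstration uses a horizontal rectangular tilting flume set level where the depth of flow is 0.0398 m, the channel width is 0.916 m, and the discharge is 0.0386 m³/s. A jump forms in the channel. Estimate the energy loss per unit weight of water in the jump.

ΔE = 0.00435 m

q = Q/b = 0.0386/0.916 = 0.0421 m²/s; V₁ = q/y₁ = 1.06 m/s. Fr₁ = V₁/√(g·y₁) = 1.69.
Conjugate-depth relation: y₂/y₁ = ½[√(1 + 8Fr₁²) − 1] = ½[√23.97 − 1] = 1.95.
y₂ = 1.95 × 0.0398 = 0.0775 m.
V₂ = q/y₂ = 0.0421/0.0775 = 0.544 m/s. E₁ = y₁ + V₁²/2g = 0.0969 m; E₂ = y₂ + V₂²/2g = 0.0926 m. ΔE = E₁ − E₂ = 0.00435 m.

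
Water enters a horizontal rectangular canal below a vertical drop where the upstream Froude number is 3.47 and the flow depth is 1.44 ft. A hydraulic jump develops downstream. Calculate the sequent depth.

Fr₁ = 3.47 (given).
From the momentum equation for a rectangular channel, y₂/y₁ = ½[√(1 + 8Fr₁²) − 1] = ½[√97.33 − 1] = 4.43.
y₂ = 4.43 × 1.44 = 6.38 ft.

y₂ = 6.38 ft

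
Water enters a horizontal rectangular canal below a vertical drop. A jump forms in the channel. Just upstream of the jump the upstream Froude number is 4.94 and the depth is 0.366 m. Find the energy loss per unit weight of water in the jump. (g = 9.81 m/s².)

ΔE = 2.35 m

Fr₁ = 4.94 (given).
From the momentum equation for a rectangular channel, y₂/y₁ = ½[√(1 + 8Fr₁²) − 1] = ½[√196.2 − 1] = 6.50.
y₂ = 6.50 × 0.366 = 2.38 m.
Head loss: ΔE = (y₂ − y₁)³/(4y₁y₂) = (2.38 − 0.366)³/(4×0.366×2.38) = 8.18/3.49 = 2.35 m.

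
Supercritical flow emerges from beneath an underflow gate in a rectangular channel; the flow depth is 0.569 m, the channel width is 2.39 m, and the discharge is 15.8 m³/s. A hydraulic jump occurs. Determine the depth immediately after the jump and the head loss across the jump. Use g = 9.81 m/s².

q = Q/b = 15.8/2.39 = 6.61 m²/s; V₁ = q/y₁ = 11.6 m/s. Fr₁ = V₁/√(g·y₁) = 4.92.
Bélanger equation: y₂/y₁ = ½[√(1 + 8Fr₁²) − 1] = ½[√194.5 − 1] = 6.47.
y₂ = 6.47 × 0.569 = 3.68 m.
V₂ = q/y₂ = 6.61/3.68 = 1.80 m/s. E₁ = y₁ + V₁²/2g = 7.45 m; E₂ = y₂ + V₂²/2g = 3.85 m. ΔE = E₁ − E₂ = 3.60 m.

y₂ = 3.68 m; ΔE = 3.60 m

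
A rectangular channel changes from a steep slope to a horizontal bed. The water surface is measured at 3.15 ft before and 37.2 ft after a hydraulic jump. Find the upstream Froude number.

For a rectangular channel the momentum equation gives q² = ½·g·y₁·y₂·(y₁ + y₂) = ½×32.2×3.15×37.2×40.4 = 76124.
q = √76124 = 276 ft²/s.
V₁ = q/y₁ = 87.6 ft/s; Fr₁ = V₁/√(g·y₁) = 8.70.

Fr₁ = 8.70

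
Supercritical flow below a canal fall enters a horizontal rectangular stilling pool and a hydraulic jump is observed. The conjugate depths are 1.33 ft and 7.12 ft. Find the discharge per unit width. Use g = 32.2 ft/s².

q = 35.9 ft²/s

For a rectangular channel the momentum equation gives q² = ½·g·y₁·y₂·(y₁ + y₂) = ½×32.2×1.33×7.12×8.45 = 1288.
q = √1288 = 35.9 ft²/s.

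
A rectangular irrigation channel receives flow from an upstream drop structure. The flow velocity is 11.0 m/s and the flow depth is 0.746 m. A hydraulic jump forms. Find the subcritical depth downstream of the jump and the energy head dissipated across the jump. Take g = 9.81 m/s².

Fr₁ = V₁/√(g·y₁) = 11.0/√(9.81×0.746) = 4.07.
From the momentum equation for a rectangular channel, y₂/y₁ = ½[√(1 + 8Fr₁²) − 1] = ½[√133.3 − 1] = 5.27.
y₂ = 5.27 × 0.746 = 3.93 m.
Head loss: ΔE = (y₂ − y₁)³/(4y₁y₂) = (3.93 − 0.746)³/(4×0.746×3.93) = 32.4/11.7 = 2.76 m.

y₂ = 3.93 m; ΔE = 2.76 m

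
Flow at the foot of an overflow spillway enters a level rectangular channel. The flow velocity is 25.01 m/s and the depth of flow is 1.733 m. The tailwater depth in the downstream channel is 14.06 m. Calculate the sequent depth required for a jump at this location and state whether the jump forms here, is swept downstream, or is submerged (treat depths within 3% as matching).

y₂ = 14.02 m; the jump forms here

Fr₁ = V₁/√(g·y₁) = 25.01/√(9.81×1.733) = 6.066.
Conjugate-depth relation: y₂/y₁ = ½[√(1 + 8Fr₁²) − 1] = ½[√295.34 − 1] = 8.093.
y₂ = 8.093 × 1.733 = 14.02 m.
Tailwater y_tw = 14.06 m: y_tw ≈ y₂, so the jump forms here.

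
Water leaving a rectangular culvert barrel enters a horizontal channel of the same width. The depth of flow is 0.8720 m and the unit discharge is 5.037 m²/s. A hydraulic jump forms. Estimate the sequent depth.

y₂ = 2.038 m

V₁ = q/y₁ = 5.037/0.8720 = 5.776 m/s. Fr₁ = V₁/√(g·y₁) = 5.776/√(9.81×0.8720) = 1.975.
From the momentum equation for a rectangular channel, y₂/y₁ = ½[√(1 + 8Fr₁²) − 1] = ½[√32.204 − 1] = 2.337.
y₂ = 2.337 × 0.8720 = 2.038 m.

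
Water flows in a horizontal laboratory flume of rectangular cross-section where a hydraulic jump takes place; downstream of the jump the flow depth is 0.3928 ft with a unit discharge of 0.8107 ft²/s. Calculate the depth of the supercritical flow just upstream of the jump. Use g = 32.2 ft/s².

V₂ = q/y₂ = 0.8107/0.3928 = 2.064 ft/s; Fr₂ = V₂/√(g·y₂) = 0.5803.
Since the conjugate-depth ratio holds either way, y₁/y₂ = ½[√(1 + 8Fr₂²) − 1] = ½[√3.6943 − 1] = 0.4610.
y₁ = 0.4610 × 0.3928 = 0.1811 ft.

y₁ = 0.1811 ft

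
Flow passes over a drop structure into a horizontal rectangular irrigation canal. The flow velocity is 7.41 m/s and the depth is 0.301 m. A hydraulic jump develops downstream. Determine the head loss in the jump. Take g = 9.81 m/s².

Fr₁ = V₁/√(g·y₁) = 7.41/√(9.81×0.301) = 4.31.
Sequent-depth ratio: y₂/y₁ = ½[√(1 + 8Fr₁²) − 1] = ½[√149.8 − 1] = 5.62.
y₂ = 5.62 × 0.301 = 1.69 m.
Head loss: ΔE = (y₂ − y₁)³/(4y₁y₂) = (1.69 − 0.301)³/(4×0.301×1.69) = 2.69/2.04 = 1.32 m.

ΔE = 1.32 m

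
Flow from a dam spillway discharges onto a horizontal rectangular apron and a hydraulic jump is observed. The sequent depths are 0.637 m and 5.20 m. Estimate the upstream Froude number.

For a rectangular channel the momentum equation gives q² = ½·g·y₁·y₂·(y₁ + y₂) = ½×9.81×0.637×5.20×5.84 = 94.8.
q = √94.8 = 9.74 m²/s.
V₁ = q/y₁ = 15.3 m/s; Fr₁ = V₁/√(g·y₁) = 6.12.

Fr₁ = 6.12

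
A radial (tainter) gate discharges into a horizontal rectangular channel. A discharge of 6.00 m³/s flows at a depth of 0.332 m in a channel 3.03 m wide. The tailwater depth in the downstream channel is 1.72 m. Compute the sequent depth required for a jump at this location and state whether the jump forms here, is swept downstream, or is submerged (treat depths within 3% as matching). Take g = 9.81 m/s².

q = Q/b = 6.00/3.03 = 1.98 m²/s; V₁ = q/y₁ = 5.96 m/s. Fr₁ = V₁/√(g·y₁) = 3.30.
Sequent-depth ratio: y₂/y₁ = ½[√(1 + 8Fr₁²) − 1] = ½[√88.38 − 1] = 4.20.
y₂ = 4.20 × 0.332 = 1.39 m.
Tailwater y_tw = 1.72 m: y_tw > y₂, so the jump is submerged.

y₂ = 1.39 m; the jump is submerged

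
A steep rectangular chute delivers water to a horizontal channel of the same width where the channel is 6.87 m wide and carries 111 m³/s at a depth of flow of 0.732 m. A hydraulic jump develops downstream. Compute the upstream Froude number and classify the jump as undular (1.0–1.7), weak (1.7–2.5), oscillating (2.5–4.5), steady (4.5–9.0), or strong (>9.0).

Fr₁ = 8.24; steady jump

q = Q/b = 111/6.87 = 16.2 m²/s; V₁ = q/y₁ = 22.1 m/s. Fr₁ = V₁/√(g·y₁) = 8.24.
Fr₁ = 8.24 lies in the steady range.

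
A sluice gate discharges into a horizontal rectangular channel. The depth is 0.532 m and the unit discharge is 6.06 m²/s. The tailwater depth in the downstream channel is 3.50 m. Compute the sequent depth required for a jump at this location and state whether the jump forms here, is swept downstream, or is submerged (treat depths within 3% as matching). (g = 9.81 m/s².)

y₂ = 3.49 m; the jump forms here

V₁ = q/y₁ = 6.06/0.532 = 11.4 m/s. Fr₁ = V₁/√(g·y₁) = 11.4/√(9.81×0.532) = 4.99.
Conjugate-depth relation: y₂/y₁ = ½[√(1 + 8Fr₁²) − 1] = ½[√199.9 − 1] = 6.57.
y₂ = 6.57 × 0.532 = 3.49 m.
Tailwater y_tw = 3.50 m: y_tw ≈ y₂, so the jump forms here.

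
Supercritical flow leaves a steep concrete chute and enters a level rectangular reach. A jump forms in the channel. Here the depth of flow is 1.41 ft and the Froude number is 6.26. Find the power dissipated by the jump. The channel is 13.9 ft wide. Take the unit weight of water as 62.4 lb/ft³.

Fr₁ = 6.26 (given).
By Bélanger, y₂/y₁ = ½[√(1 + 8Fr₁²) − 1] = ½[√314.5 − 1] = 8.37.
y₂ = 8.37 × 1.41 = 11.8 ft.
V₁ = Fr₁·√(g·y₁) = 6.26×√(32.2×1.41) = 42.2 ft/s; q = V₁·y₁ = 59.5 ft²/s. V₂ = q/y₂ = 59.5/11.8 = 5.04 ft/s. E₁ = y₁ + V₁²/2g = 29.0 ft; E₂ = y₂ + V₂²/2g = 12.2 ft. ΔE = E₁ − E₂ = 16.8 ft.
Q = q·b = 59.5 × 13.9 = 827 cfs. P = γ·Q·ΔE/550 = 62.4 × 827 × 16.8 / 550 = 1580 hp.

P = 1580 hp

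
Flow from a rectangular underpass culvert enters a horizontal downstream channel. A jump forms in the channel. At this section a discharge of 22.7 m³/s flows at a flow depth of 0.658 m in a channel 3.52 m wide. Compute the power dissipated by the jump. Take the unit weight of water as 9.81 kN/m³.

P = 463 kW

q = Q/b = 22.7/3.52 = 6.45 m²/s; V₁ = q/y₁ = 9.80 m/s. Fr₁ = V₁/√(g·y₁) = 3.86.
Bélanger equation: y₂/y₁ = ½[√(1 + 8Fr₁²) − 1] = ½[√120.0 − 1] = 4.98.
y₂ = 4.98 × 0.658 = 3.28 m.
V₂ = q/y₂ = 6.45/3.28 = 1.97 m/s. E₁ = y₁ + V₁²/2g = 5.55 m; E₂ = y₂ + V₂²/2g = 3.47 m. ΔE = E₁ − E₂ = 2.08 m.
P = γ·Q·ΔE = 9.81 × 22.7 × 2.08 = 463 kW.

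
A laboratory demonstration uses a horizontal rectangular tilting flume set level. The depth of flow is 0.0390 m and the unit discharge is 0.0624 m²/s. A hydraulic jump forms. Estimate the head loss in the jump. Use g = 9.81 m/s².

ΔE = 0.0322 m

V₁ = q/y₁ = 0.0624/0.0390 = 1.60 m/s. Fr₁ = V₁/√(g·y₁) = 1.60/√(9.81×0.0390) = 2.59.
Bélanger equation: y₂/y₁ = ½[√(1 + 8Fr₁²) − 1] = ½[√54.53 − 1] = 3.19.
y₂ = 3.19 × 0.0390 = 0.124 m.
V₂ = q/y₂ = 0.0624/0.124 = 0.501 m/s. E₁ = y₁ + V₁²/2g = 0.169 m; E₂ = y₂ + V₂²/2g = 0.137 m. ΔE = E₁ − E₂ = 0.0322 m.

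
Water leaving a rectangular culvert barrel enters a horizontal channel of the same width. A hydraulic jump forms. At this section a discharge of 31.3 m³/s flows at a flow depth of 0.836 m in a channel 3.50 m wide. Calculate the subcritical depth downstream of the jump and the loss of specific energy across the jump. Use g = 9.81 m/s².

q = Q/b = 31.3/3.50 = 8.94 m²/s; V₁ = q/y₁ = 10.7 m/s. Fr₁ = V₁/√(g·y₁) = 3.74.
From the momentum equation for a rectangular channel, y₂/y₁ = ½[√(1 + 8Fr₁²) − 1] = ½[√112.6 − 1] = 4.81.
y₂ = 4.81 × 0.836 = 4.02 m.
V₂ = q/y₂ = 8.94/4.02 = 2.23 m/s. E₁ = y₁ + V₁²/2g = 6.67 m; E₂ = y₂ + V₂²/2g = 4.27 m. ΔE = E₁ − E₂ = 2.40 m.

y₂ = 4.02 m; ΔE = 2.40 m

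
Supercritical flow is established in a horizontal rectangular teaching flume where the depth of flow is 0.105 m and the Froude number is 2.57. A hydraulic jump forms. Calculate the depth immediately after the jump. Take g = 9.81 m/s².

Fr₁ = 2.57 (given).
Sequent-depth ratio: y₂/y₁ = ½[√(1 + 8Fr₁²) − 1] = ½[√53.84 − 1] = 3.17.
y₂ = 3.17 × 0.105 = 0.333 m.

y₂ = 0.333 m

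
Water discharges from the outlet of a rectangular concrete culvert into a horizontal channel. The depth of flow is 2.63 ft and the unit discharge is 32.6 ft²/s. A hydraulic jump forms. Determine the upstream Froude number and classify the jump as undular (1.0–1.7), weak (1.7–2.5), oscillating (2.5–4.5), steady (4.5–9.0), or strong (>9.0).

Fr₁ = 1.35; undular jump

V₁ = q/y₁ = 32.6/2.63 = 12.4 ft/s. Fr₁ = V₁/√(g·y₁) = 12.4/√(32.2×2.63) = 1.35.
Fr₁ = 1.35 lies in the undular range.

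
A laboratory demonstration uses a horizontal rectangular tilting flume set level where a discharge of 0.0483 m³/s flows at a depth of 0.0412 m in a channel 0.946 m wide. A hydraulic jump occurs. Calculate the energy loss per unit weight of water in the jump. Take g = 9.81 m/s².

ΔE = 0.00987 m

q = Q/b = 0.0483/0.946 = 0.0511 m²/s; V₁ = q/y₁ = 1.24 m/s. Fr₁ = V₁/√(g·y₁) = 1.95.
From the momentum equation for a rectangular channel, y₂/y₁ = ½[√(1 + 8Fr₁²) − 1] = ½[√31.40 − 1] = 2.30.
y₂ = 2.30 × 0.0412 = 0.0948 m.
V₂ = q/y₂ = 0.0511/0.0948 = 0.538 m/s. E₁ = y₁ + V₁²/2g = 0.119 m; E₂ = y₂ + V₂²/2g = 0.110 m. ΔE = E₁ − E₂ = 0.00987 m.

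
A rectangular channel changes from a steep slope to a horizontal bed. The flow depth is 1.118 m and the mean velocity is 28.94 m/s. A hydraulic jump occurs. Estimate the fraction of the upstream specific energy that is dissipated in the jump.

Fr₁ = V₁/√(g·y₁) = 28.94/√(9.81×1.118) = 8.739.
Sequent-depth ratio: y₂/y₁ = ½[√(1 + 8Fr₁²) − 1] = ½[√611.91 − 1] = 11.87.
y₂ = 11.87 × 1.118 = 13.27 m.
E₁ = y₁ + V₁²/2g = 43.81 m. ΔE = (y₂ − y₁)³/(4y₁y₂) = 30.23 m. ΔE/E₁ = 30.23/43.81 = 0.690.

ΔE/E₁ = 0.690 (69.0%)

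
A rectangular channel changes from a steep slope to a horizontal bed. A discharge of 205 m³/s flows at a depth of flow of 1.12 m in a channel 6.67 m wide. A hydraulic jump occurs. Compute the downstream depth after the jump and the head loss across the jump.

y₂ = 12.6 m; ΔE = 26.6 m

q = Q/b = 205/6.67 = 30.7 m²/s; V₁ = q/y₁ = 27.4 m/s. Fr₁ = V₁/√(g·y₁) = 8.28.
Bélanger equation: y₂/y₁ = ½[√(1 + 8Fr₁²) − 1] = ½[√549.3 − 1] = 11.2.
y₂ = 11.2 × 1.12 = 12.6 m.
V₂ = q/y₂ = 30.7/12.6 = 2.45 m/s. E₁ = y₁ + V₁²/2g = 39.5 m; E₂ = y₂ + V₂²/2g = 12.9 m. ΔE = E₁ − E₂ = 26.6 m.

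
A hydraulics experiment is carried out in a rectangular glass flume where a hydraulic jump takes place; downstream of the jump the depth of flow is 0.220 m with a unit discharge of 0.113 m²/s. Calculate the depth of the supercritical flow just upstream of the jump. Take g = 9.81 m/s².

V₂ = q/y₂ = 0.113/0.220 = 0.514 m/s; Fr₂ = V₂/√(g·y₂) = 0.350.
Applying the sequent-depth relation in reverse, y₁/y₂ = ½[√(1 + 8Fr₂²) − 1] = ½[√1.978 − 1] = 0.203.
y₁ = 0.203 × 0.220 = 0.0447 m.

y₁ = 0.0447 m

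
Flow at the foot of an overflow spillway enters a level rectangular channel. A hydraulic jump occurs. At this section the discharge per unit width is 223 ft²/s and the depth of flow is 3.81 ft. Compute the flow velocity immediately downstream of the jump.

V₁ = q/y₁ = 223/3.81 = 58.5 ft/s. Fr₁ = V₁/√(g·y₁) = 58.5/√(32.2×3.81) = 5.28.
Bélanger equation: y₂/y₁ = ½[√(1 + 8Fr₁²) − 1] = ½[√224.4 − 1] = 6.99.
y₂ = 6.99 × 3.81 = 26.6 ft.
V₂ = q/y₂ = 223/26.6 = 8.37 ft/s.

V₂ = 8.37 ft/s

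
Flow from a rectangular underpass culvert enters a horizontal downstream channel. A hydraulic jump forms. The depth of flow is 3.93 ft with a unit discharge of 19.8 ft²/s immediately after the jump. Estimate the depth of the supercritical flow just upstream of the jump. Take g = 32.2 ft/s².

V₂ = q/y₂ = 19.8/3.93 = 5.04 ft/s; Fr₂ = V₂/√(g·y₂) = 0.448.
The Bélanger relation is symmetric: y₁/y₂ = ½[√(1 + 8Fr₂²) − 1] = ½[√2.605 − 1] = 0.307.
y₁ = 0.307 × 3.93 = 1.21 ft.

y₁ = 1.21 ft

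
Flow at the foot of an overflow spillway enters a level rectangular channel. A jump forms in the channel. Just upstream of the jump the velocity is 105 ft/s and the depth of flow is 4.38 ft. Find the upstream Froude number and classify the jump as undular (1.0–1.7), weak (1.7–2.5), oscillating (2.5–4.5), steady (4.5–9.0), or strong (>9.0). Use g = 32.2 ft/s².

Fr₁ = V₁/√(g·y₁) = 105/√(32.2×4.38) = 8.84.
Fr₁ = 8.84 lies in the steady range.

Fr₁ = 8.84; steady jump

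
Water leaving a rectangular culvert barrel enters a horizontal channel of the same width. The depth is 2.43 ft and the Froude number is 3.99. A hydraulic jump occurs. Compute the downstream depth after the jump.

Fr₁ = 3.99 (given).
From the momentum equation for a rectangular channel, y₂/y₁ = ½[√(1 + 8Fr₁²) − 1] = ½[√128.4 − 1] = 5.16.
y₂ = 5.16 × 2.43 = 12.6 ft.

y₂ = 12.6 ft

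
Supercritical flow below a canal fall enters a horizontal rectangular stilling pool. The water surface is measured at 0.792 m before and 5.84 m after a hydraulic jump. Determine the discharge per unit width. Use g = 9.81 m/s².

For a rectangular channel the momentum equation gives q² = ½·g·y₁·y₂·(y₁ + y₂) = ½×9.81×0.792×5.84×6.63 = 150.
q = √150 = 12.3 m²/s.

q = 12.3 m²/s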